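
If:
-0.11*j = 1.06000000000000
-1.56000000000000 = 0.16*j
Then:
No Solution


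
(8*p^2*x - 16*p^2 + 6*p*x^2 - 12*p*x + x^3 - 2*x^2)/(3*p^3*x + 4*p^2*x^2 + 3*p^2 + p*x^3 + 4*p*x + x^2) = (8*p^2*x - 16*p^2 + 6*p*x^2 - 12*p*x + x^3 - 2*x^2)/(3*p^3*x + 4*p^2*x^2 + 3*p^2 + p*x^3 + 4*p*x + x^2)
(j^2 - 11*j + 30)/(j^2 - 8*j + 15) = (j - 6)/(j - 3)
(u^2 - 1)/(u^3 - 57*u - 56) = (u - 1)/(u^2 - u - 56)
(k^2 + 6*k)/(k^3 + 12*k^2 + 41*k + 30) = k/(k^2 + 6*k + 5)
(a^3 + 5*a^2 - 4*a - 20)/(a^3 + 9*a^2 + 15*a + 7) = (a^3 + 5*a^2 - 4*a - 20)/(a^3 + 9*a^2 + 15*a + 7)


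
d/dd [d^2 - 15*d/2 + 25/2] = 2*d - 15/2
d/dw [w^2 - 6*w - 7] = 2*w - 6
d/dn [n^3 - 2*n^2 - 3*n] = 3*n^2 - 4*n - 3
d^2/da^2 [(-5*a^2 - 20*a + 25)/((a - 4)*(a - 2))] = 10*(-10*a^3 + 39*a^2 + 6*a - 116)/(a^6 - 18*a^5 + 132*a^4 - 504*a^3 + 1056*a^2 - 1152*a + 512)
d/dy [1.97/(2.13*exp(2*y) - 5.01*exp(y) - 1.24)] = (9.8697 - 8.3922*exp(y))*exp(y)/(-2.13*exp(2*y) + 5.01*exp(y) + 1.24)^2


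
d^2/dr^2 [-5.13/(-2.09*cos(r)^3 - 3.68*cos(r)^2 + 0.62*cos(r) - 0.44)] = (11.2836554784498*(1 - cos(r)^2)^2*cos(r) + 12.9154114045068*(1 - cos(r)^2)^2 - 5.76754237906631*sin(r)^6 + 4.31336672583963*cos(r)^2 - 3.70485547568148*cos(r) - 0.180235699345822*cos(3*r)^2 + 1.52103124224989*cos(3*r) - 0.3173528103314*cos(5*r) - 6.96671318779759)/(-0.507281553398058*cos(r)^3 - 0.893203883495146*cos(r)^2 + 0.150485436893204*cos(r) - 0.106796116504854)^3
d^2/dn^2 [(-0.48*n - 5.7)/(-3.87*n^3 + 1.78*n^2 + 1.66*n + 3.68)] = (43.133472*n^5 + 1004.580792*n^4 - 619.031424*n^3 - 29.316744*n^2 + 569.251728*n - 49.125168)/(57.960603*n^9 - 79.976646*n^8 - 37.799838*n^7 - 102.374272*n^6 + 168.314172*n^5 + 92.152296*n^4 + 87.410984*n^3 - 102.73824*n^2 - 67.441152*n - 49.836032)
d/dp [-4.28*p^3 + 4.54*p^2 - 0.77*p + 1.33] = -12.84*p^2 + 9.08*p - 0.77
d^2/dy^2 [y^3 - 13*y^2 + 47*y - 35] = 6*y - 26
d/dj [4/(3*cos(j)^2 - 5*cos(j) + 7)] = 4*(6*cos(j) - 5)*sin(j)/(3*cos(j)^2 - 5*cos(j) + 7)^2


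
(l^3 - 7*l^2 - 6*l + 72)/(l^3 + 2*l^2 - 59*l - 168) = (l^2 - 10*l + 24)/(l^2 - l - 56)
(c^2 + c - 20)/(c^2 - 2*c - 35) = (c - 4)/(c - 7)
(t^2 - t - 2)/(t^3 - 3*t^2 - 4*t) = (t - 2)/(t*(t - 4))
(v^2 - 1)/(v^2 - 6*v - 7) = (v - 1)/(v - 7)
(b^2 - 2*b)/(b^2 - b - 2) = b/(b + 1)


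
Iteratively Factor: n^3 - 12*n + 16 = (n - 2)*(n^2 + 2*n - 8) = (n - 2)^2*(n + 4)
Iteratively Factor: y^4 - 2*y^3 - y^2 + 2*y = (y - 2)*(y^3 - y) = y*(y - 2)*(y^2 - 1) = y*(y - 2)*(y - 1)*(y + 1)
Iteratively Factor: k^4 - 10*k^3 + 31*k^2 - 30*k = (k - 3)*(k^3 - 7*k^2 + 10*k) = (k - 3)*(k - 2)*(k^2 - 5*k) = k*(k - 3)*(k - 2)*(k - 5)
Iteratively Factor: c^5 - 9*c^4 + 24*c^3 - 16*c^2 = (c - 1)*(c^4 - 8*c^3 + 16*c^2) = c*(c - 1)*(c^3 - 8*c^2 + 16*c) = c*(c - 4)*(c - 1)*(c^2 - 4*c) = c*(c - 4)^2*(c - 1)*(c)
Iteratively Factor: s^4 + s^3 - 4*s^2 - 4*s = (s + 1)*(s^3 - 4*s) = s*(s + 1)*(s^2 - 4) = s*(s - 2)*(s + 1)*(s + 2)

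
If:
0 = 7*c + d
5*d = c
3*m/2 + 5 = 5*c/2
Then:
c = 0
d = 0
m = -10/3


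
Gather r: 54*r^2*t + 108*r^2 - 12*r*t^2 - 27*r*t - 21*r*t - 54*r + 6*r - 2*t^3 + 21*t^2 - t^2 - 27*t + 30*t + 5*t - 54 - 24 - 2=r^2*(54*t + 108) + r*(-12*t^2 - 48*t - 48) - 2*t^3 + 20*t^2 + 8*t - 80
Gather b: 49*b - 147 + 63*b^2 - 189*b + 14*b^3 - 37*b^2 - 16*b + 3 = 14*b^3 + 26*b^2 - 156*b - 144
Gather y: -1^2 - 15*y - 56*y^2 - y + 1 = -56*y^2 - 16*y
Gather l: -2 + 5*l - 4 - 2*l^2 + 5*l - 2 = -2*l^2 + 10*l - 8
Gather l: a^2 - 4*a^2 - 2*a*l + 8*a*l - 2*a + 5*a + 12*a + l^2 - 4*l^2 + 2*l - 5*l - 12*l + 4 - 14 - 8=-3*a^2 + 15*a - 3*l^2 + l*(6*a - 15) - 18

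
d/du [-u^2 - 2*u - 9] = -2*u - 2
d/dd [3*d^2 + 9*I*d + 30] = 6*d + 9*I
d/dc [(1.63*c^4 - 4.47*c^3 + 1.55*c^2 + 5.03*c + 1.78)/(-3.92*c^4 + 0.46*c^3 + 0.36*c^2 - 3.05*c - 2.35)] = (-16.7726*c^6 + 13.3256*c^5 + 41.9161*c^4 + 35.2278*c^3 + 22.5188*c^2 - 8.5666*c - 6.3915)/(15.3664*c^8 - 3.6064*c^7 - 2.6108*c^6 + 24.2432*c^5 + 15.7476*c^4 - 4.358*c^3 + 7.6105*c^2 + 14.335*c + 5.5225)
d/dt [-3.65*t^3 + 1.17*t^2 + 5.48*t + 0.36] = -10.95*t^2 + 2.34*t + 5.48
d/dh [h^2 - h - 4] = 2*h - 1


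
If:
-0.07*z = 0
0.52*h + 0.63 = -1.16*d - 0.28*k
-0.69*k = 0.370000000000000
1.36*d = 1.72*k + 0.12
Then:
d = -0.59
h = 0.39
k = -0.54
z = 0.00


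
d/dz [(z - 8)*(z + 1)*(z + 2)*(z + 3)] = 4*z^3 - 6*z^2 - 74*z - 82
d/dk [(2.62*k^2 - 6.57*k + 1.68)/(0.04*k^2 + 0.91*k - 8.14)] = (2.647*k^2 - 42.788*k + 51.951)/(0.0016*k^4 + 0.0728*k^3 + 0.1769*k^2 - 14.8148*k + 66.2596)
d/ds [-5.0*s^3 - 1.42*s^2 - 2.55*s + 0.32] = -15.0*s^2 - 2.84*s - 2.55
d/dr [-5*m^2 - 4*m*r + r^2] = -4*m + 2*r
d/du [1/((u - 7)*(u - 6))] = (13 - 2*u)/(u^4 - 26*u^3 + 253*u^2 - 1092*u + 1764)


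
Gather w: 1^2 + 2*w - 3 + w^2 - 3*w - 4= w^2 - w - 6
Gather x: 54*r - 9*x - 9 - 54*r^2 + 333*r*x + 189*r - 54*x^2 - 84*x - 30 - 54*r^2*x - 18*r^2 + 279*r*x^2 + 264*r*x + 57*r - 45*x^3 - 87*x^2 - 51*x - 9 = -72*r^2 + 300*r - 45*x^3 + x^2*(279*r - 141) + x*(-54*r^2 + 597*r - 144) - 48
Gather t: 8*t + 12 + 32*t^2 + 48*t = 32*t^2 + 56*t + 12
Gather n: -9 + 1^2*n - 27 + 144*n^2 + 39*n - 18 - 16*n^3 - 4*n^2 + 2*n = -16*n^3 + 140*n^2 + 42*n - 54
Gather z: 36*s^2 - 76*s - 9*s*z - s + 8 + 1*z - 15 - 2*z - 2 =36*s^2 - 77*s + z*(-9*s - 1) - 9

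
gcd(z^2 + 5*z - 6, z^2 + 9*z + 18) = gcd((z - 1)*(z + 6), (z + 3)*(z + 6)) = z + 6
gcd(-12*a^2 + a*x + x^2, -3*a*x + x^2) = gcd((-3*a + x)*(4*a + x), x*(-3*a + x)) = -3*a + x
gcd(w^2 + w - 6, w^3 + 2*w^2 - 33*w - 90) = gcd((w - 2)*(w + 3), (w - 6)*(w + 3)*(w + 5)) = w + 3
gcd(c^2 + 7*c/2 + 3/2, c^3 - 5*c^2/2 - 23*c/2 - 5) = c + 1/2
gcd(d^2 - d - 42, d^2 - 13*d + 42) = d - 7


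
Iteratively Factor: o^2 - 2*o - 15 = (o - 5)*(o + 3)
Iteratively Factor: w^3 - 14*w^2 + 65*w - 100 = (w - 5)*(w^2 - 9*w + 20) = (w - 5)^2*(w - 4)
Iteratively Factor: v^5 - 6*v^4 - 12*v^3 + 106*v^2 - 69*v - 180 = (v + 4)*(v^4 - 10*v^3 + 28*v^2 - 6*v - 45) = (v - 5)*(v + 4)*(v^3 - 5*v^2 + 3*v + 9) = (v - 5)*(v - 3)*(v + 4)*(v^2 - 2*v - 3) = (v - 5)*(v - 3)^2*(v + 4)*(v + 1)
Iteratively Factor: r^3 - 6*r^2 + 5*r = (r - 1)*(r^2 - 5*r) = (r - 5)*(r - 1)*(r)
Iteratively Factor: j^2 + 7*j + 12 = (j + 4)*(j + 3)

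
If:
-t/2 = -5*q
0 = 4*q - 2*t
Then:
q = 0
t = 0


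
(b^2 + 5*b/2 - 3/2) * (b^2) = b^4 + 5*b^3/2 - 3*b^2/2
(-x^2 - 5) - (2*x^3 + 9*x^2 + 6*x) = -2*x^3 - 10*x^2 - 6*x - 5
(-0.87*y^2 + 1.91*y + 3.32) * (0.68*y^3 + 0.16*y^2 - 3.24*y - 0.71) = -0.5916*y^5 + 1.1596*y^4 + 5.382*y^3 - 5.0395*y^2 - 12.1129*y - 2.3572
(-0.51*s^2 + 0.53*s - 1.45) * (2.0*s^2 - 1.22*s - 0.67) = -1.02*s^4 + 1.6822*s^3 - 3.2049*s^2 + 1.4139*s + 0.9715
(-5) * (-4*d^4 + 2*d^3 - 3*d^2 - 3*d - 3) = 20*d^4 - 10*d^3 + 15*d^2 + 15*d + 15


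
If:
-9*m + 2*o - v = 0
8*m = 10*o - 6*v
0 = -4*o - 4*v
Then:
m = 0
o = 0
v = 0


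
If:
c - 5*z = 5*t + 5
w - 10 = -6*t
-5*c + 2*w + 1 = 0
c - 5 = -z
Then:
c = 465/97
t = -24/97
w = 1114/97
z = 20/97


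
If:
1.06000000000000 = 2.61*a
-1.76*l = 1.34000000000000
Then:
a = 0.41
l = -0.76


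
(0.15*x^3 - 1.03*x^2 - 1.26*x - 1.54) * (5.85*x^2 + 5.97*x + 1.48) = 0.8775*x^5 - 5.13*x^4 - 13.2981*x^3 - 18.0556*x^2 - 11.0586*x - 2.2792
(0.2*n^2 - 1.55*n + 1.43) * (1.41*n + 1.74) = 0.282*n^3 - 1.8375*n^2 - 0.6807*n + 2.4882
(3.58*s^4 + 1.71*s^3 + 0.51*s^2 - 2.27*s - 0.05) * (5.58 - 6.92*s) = -24.7736*s^5 + 8.1432*s^4 + 6.0126*s^3 + 18.5542*s^2 - 12.3206*s - 0.279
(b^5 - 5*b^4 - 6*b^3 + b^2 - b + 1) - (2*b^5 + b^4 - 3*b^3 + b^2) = -b^5 - 6*b^4 - 3*b^3 - b + 1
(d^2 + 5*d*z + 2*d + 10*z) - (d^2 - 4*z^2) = 5*d*z + 2*d + 4*z^2 + 10*z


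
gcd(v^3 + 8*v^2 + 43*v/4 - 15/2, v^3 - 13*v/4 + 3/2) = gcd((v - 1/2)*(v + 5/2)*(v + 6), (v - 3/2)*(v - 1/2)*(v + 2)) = v - 1/2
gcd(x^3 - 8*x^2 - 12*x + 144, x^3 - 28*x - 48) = x^2 - 2*x - 24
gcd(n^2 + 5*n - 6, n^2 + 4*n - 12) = n + 6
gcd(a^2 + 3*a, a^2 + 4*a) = a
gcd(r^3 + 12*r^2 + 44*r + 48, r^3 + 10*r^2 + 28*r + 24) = r^2 + 8*r + 12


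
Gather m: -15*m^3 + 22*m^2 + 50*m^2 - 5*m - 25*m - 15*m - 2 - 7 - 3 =-15*m^3 + 72*m^2 - 45*m - 12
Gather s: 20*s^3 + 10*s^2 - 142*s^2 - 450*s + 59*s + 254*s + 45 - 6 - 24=20*s^3 - 132*s^2 - 137*s + 15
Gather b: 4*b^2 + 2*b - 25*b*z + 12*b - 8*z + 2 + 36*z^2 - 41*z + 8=4*b^2 + b*(14 - 25*z) + 36*z^2 - 49*z + 10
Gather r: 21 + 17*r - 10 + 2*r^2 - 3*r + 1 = 2*r^2 + 14*r + 12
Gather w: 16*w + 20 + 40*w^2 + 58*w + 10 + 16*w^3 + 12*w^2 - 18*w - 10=16*w^3 + 52*w^2 + 56*w + 20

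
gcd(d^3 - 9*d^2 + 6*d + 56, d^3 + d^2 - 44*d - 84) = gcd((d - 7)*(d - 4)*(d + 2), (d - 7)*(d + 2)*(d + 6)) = d^2 - 5*d - 14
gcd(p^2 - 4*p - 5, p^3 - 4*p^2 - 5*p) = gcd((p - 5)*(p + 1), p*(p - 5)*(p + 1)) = p^2 - 4*p - 5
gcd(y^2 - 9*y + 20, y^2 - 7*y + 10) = y - 5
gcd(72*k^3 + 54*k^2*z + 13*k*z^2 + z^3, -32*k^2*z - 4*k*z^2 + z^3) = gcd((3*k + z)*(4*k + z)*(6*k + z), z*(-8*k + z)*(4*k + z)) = 4*k + z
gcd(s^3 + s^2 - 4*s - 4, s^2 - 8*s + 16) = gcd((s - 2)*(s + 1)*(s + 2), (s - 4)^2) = 1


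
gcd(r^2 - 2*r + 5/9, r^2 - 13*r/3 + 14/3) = 1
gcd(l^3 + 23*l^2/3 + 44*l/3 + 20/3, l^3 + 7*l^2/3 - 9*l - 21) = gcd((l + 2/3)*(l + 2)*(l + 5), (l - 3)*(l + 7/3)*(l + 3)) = 1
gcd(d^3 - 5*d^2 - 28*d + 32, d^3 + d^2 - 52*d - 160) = d^2 - 4*d - 32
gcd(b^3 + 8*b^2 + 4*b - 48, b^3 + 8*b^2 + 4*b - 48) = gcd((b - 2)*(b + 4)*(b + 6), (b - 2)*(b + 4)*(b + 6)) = b^3 + 8*b^2 + 4*b - 48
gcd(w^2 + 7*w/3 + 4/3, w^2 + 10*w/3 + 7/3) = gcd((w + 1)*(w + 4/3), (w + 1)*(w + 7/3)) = w + 1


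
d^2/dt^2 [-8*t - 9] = 0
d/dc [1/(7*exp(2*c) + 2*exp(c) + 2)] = (-14*exp(c) - 2)*exp(c)/(7*exp(2*c) + 2*exp(c) + 2)^2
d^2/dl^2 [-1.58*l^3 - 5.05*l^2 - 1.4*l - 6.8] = -9.48*l - 10.1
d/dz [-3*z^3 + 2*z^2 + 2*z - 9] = -9*z^2 + 4*z + 2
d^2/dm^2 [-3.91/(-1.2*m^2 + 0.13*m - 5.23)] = (-11.2608*m^2 + 1.21992*m + 3.91*(2.4*m - 0.13)*(4.8*m - 0.26) - 49.07832)/(1.2*m^2 - 0.13*m + 5.23)^3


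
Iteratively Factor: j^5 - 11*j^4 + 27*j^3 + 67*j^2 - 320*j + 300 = (j - 2)*(j^4 - 9*j^3 + 9*j^2 + 85*j - 150) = (j - 2)^2*(j^3 - 7*j^2 - 5*j + 75) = (j - 5)*(j - 2)^2*(j^2 - 2*j - 15) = (j - 5)^2*(j - 2)^2*(j + 3)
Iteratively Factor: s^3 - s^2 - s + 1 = (s - 1)*(s^2 - 1) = (s - 1)*(s + 1)*(s - 1)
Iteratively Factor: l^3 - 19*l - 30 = (l + 3)*(l^2 - 3*l - 10) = (l + 2)*(l + 3)*(l - 5)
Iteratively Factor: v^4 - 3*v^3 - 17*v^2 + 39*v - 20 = (v - 1)*(v^3 - 2*v^2 - 19*v + 20) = (v - 1)*(v + 4)*(v^2 - 6*v + 5) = (v - 1)^2*(v + 4)*(v - 5)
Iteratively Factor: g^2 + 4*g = (g + 4)*(g)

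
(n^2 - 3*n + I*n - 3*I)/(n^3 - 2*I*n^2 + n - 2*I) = (n - 3)/(n^2 - 3*I*n - 2)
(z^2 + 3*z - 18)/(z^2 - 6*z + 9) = (z + 6)/(z - 3)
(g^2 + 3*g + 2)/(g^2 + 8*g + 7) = (g + 2)/(g + 7)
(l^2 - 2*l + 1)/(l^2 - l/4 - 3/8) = 8*(-l^2 + 2*l - 1)/(-8*l^2 + 2*l + 3)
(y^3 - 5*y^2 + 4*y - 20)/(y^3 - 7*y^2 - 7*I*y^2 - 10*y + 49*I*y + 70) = (y^2 + y*(-5 + 2*I) - 10*I)/(y^2 - y*(7 + 5*I) + 35*I)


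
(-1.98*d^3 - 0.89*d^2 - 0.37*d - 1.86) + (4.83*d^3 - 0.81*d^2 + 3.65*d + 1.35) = 2.85*d^3 - 1.7*d^2 + 3.28*d - 0.51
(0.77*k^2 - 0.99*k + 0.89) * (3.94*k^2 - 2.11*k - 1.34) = 3.0338*k^4 - 5.5253*k^3 + 4.5637*k^2 - 0.5513*k - 1.1926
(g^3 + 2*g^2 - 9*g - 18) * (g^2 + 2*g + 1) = g^5 + 4*g^4 - 4*g^3 - 34*g^2 - 45*g - 18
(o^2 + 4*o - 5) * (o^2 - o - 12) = o^4 + 3*o^3 - 21*o^2 - 43*o + 60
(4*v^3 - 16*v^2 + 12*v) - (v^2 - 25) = 4*v^3 - 17*v^2 + 12*v + 25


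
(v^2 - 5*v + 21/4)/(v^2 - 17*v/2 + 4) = (4*v^2 - 20*v + 21)/(2*(2*v^2 - 17*v + 8))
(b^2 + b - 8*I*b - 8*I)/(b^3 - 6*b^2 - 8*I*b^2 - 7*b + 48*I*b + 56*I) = 1/(b - 7)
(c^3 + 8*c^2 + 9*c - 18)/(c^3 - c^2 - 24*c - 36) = (c^2 + 5*c - 6)/(c^2 - 4*c - 12)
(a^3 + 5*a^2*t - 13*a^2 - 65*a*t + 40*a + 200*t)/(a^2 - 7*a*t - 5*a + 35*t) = (-a^2 - 5*a*t + 8*a + 40*t)/(-a + 7*t)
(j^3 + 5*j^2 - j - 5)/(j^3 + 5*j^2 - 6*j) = (j^2 + 6*j + 5)/(j*(j + 6))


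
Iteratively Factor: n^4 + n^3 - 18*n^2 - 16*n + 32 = (n + 2)*(n^3 - n^2 - 16*n + 16) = (n - 4)*(n + 2)*(n^2 + 3*n - 4) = (n - 4)*(n + 2)*(n + 4)*(n - 1)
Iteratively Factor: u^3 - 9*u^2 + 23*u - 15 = (u - 1)*(u^2 - 8*u + 15) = (u - 5)*(u - 1)*(u - 3)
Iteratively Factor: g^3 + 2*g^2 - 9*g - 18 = (g - 3)*(g^2 + 5*g + 6) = (g - 3)*(g + 3)*(g + 2)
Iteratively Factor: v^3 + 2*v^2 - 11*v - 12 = (v - 3)*(v^2 + 5*v + 4) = (v - 3)*(v + 4)*(v + 1)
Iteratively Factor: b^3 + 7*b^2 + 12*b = (b + 3)*(b^2 + 4*b) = b*(b + 3)*(b + 4)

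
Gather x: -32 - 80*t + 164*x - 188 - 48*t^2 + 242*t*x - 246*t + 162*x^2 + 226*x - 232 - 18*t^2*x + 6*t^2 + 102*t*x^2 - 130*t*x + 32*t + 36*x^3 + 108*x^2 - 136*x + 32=-42*t^2 - 294*t + 36*x^3 + x^2*(102*t + 270) + x*(-18*t^2 + 112*t + 254) - 420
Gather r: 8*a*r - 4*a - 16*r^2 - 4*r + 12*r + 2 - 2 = -4*a - 16*r^2 + r*(8*a + 8)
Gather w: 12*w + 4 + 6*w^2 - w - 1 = 6*w^2 + 11*w + 3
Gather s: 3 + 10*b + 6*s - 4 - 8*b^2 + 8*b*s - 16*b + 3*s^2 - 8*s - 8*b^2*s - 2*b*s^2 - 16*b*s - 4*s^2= -8*b^2 - 6*b + s^2*(-2*b - 1) + s*(-8*b^2 - 8*b - 2) - 1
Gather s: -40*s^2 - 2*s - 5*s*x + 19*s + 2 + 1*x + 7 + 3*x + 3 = -40*s^2 + s*(17 - 5*x) + 4*x + 12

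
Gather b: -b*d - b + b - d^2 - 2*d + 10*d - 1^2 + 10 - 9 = -b*d - d^2 + 8*d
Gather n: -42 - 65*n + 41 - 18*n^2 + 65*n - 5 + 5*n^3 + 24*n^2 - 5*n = 5*n^3 + 6*n^2 - 5*n - 6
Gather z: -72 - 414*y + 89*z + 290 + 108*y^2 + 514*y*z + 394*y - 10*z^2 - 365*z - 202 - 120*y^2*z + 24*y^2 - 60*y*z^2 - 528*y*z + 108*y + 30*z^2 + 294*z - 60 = 132*y^2 + 88*y + z^2*(20 - 60*y) + z*(-120*y^2 - 14*y + 18) - 44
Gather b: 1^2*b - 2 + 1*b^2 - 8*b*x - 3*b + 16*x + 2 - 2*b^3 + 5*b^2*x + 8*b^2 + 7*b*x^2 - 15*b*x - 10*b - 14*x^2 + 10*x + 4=-2*b^3 + b^2*(5*x + 9) + b*(7*x^2 - 23*x - 12) - 14*x^2 + 26*x + 4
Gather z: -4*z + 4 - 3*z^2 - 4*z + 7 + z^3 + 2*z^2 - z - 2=z^3 - z^2 - 9*z + 9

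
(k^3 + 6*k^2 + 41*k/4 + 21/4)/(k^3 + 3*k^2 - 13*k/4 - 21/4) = (2*k + 3)/(2*k - 3)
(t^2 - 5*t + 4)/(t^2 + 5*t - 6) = (t - 4)/(t + 6)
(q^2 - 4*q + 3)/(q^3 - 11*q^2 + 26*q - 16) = (q - 3)/(q^2 - 10*q + 16)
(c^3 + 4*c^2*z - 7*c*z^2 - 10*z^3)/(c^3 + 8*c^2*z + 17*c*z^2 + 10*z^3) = (c - 2*z)/(c + 2*z)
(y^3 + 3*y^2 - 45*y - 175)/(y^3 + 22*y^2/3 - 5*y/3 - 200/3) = 3*(y - 7)/(3*y - 8)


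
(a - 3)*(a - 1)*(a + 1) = a^3 - 3*a^2 - a + 3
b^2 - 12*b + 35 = (b - 7)*(b - 5)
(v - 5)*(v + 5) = v^2 - 25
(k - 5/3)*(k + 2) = k^2 + k/3 - 10/3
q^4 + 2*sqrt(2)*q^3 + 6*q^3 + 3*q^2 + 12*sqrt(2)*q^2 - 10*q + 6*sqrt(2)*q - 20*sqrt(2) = (q - 1)*(q + 2)*(q + 5)*(q + 2*sqrt(2))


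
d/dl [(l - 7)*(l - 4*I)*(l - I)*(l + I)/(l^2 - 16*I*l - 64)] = (2*l^4 + l^3*(-7 - 36*I) + l^2*(-96 + 168*I) + l*(455 - 12*I) - 32)/(l^3 - 24*I*l^2 - 192*l + 512*I)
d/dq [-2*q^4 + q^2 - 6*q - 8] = -8*q^3 + 2*q - 6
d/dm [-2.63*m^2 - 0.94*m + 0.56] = -5.26*m - 0.94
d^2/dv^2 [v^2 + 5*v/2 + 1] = 2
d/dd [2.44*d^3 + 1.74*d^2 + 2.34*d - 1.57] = 7.32*d^2 + 3.48*d + 2.34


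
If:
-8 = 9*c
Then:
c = -8/9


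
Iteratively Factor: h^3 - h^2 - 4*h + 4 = (h - 1)*(h^2 - 4) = (h - 1)*(h + 2)*(h - 2)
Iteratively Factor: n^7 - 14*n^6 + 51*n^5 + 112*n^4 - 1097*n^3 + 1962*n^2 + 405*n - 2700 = (n - 3)*(n^6 - 11*n^5 + 18*n^4 + 166*n^3 - 599*n^2 + 165*n + 900) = (n - 3)*(n + 4)*(n^5 - 15*n^4 + 78*n^3 - 146*n^2 - 15*n + 225) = (n - 3)^2*(n + 4)*(n^4 - 12*n^3 + 42*n^2 - 20*n - 75) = (n - 3)^3*(n + 4)*(n^3 - 9*n^2 + 15*n + 25) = (n - 5)*(n - 3)^3*(n + 4)*(n^2 - 4*n - 5) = (n - 5)^2*(n - 3)^3*(n + 4)*(n + 1)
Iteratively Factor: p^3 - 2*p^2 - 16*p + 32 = (p + 4)*(p^2 - 6*p + 8) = (p - 4)*(p + 4)*(p - 2)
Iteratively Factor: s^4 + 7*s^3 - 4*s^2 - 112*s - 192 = (s - 4)*(s^3 + 11*s^2 + 40*s + 48) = (s - 4)*(s + 3)*(s^2 + 8*s + 16) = (s - 4)*(s + 3)*(s + 4)*(s + 4)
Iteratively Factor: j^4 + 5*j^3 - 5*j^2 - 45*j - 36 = (j + 3)*(j^3 + 2*j^2 - 11*j - 12) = (j + 1)*(j + 3)*(j^2 + j - 12) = (j - 3)*(j + 1)*(j + 3)*(j + 4)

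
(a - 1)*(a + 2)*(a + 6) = a^3 + 7*a^2 + 4*a - 12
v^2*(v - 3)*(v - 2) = v^4 - 5*v^3 + 6*v^2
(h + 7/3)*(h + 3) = h^2 + 16*h/3 + 7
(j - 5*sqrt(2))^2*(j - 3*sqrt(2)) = j^3 - 13*sqrt(2)*j^2 + 110*j - 150*sqrt(2)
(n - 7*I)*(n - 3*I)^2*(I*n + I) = I*n^4 + 13*n^3 + I*n^3 + 13*n^2 - 51*I*n^2 - 63*n - 51*I*n - 63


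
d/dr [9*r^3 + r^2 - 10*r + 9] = 27*r^2 + 2*r - 10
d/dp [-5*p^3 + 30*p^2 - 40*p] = -15*p^2 + 60*p - 40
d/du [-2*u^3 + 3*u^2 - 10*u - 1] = -6*u^2 + 6*u - 10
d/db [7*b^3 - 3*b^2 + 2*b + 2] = 21*b^2 - 6*b + 2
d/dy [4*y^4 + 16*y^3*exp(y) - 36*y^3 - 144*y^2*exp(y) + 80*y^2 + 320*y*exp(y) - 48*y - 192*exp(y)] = 16*y^3*exp(y) + 16*y^3 - 96*y^2*exp(y) - 108*y^2 + 32*y*exp(y) + 160*y + 128*exp(y) - 48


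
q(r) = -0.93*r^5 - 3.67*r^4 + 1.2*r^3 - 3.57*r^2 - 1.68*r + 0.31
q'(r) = -4.65*r^4 - 14.68*r^3 + 3.6*r^2 - 7.14*r - 1.68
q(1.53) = -34.23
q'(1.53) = -82.24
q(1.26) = -17.28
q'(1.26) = -46.05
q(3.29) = -789.59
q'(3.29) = -1053.78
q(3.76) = -1425.13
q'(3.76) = -1687.38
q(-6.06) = 2263.46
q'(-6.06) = -2830.34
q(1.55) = -35.91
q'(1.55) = -85.60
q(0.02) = 0.27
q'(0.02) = -1.82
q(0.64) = -2.63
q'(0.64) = -9.40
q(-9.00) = 29688.16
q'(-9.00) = -19452.75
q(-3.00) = -130.46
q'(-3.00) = 71.85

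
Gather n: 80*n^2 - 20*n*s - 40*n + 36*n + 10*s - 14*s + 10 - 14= 80*n^2 + n*(-20*s - 4) - 4*s - 4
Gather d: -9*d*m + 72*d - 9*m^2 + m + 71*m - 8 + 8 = d*(72 - 9*m) - 9*m^2 + 72*m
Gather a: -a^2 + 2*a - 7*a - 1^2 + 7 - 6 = -a^2 - 5*a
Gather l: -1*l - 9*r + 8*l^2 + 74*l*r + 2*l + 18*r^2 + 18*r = 8*l^2 + l*(74*r + 1) + 18*r^2 + 9*r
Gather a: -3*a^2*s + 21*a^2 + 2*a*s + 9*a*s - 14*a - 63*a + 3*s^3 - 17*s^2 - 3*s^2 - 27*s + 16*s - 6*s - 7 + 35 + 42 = a^2*(21 - 3*s) + a*(11*s - 77) + 3*s^3 - 20*s^2 - 17*s + 70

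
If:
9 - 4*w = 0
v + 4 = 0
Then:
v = -4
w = 9/4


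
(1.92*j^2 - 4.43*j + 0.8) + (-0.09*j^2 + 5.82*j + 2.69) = 1.83*j^2 + 1.39*j + 3.49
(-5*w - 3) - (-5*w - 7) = 4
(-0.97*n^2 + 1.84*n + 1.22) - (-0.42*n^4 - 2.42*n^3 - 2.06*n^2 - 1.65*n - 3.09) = 0.42*n^4 + 2.42*n^3 + 1.09*n^2 + 3.49*n + 4.31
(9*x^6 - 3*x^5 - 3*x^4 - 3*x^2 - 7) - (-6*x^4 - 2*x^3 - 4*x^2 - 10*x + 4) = 9*x^6 - 3*x^5 + 3*x^4 + 2*x^3 + x^2 + 10*x - 11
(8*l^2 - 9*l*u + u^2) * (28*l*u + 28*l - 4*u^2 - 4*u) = 224*l^3*u + 224*l^3 - 284*l^2*u^2 - 284*l^2*u + 64*l*u^3 + 64*l*u^2 - 4*u^4 - 4*u^3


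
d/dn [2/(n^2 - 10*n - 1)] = 4*(5 - n)/(-n^2 + 10*n + 1)^2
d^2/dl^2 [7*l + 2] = 0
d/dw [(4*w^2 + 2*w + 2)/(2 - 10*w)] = 2*(-5*w^2 + 2*w + 3)/(25*w^2 - 10*w + 1)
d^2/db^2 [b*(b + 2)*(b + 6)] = 6*b + 16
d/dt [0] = 0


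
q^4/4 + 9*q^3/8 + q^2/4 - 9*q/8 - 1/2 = (q/4 + 1)*(q - 1)*(q + 1/2)*(q + 1)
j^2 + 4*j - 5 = (j - 1)*(j + 5)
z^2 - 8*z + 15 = (z - 5)*(z - 3)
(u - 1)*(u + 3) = u^2 + 2*u - 3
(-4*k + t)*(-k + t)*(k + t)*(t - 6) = 4*k^3*t - 24*k^3 - k^2*t^2 + 6*k^2*t - 4*k*t^3 + 24*k*t^2 + t^4 - 6*t^3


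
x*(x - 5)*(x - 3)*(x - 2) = x^4 - 10*x^3 + 31*x^2 - 30*x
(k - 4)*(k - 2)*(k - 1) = k^3 - 7*k^2 + 14*k - 8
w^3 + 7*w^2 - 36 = (w - 2)*(w + 3)*(w + 6)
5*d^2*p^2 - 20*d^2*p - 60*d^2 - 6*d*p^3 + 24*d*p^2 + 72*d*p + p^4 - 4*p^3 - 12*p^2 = (-5*d + p)*(-d + p)*(p - 6)*(p + 2)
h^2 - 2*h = h*(h - 2)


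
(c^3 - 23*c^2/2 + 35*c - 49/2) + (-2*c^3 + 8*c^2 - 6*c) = -c^3 - 7*c^2/2 + 29*c - 49/2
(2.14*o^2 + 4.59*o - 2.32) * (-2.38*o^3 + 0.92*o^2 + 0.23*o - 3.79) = -5.0932*o^5 - 8.9554*o^4 + 10.2366*o^3 - 9.1893*o^2 - 17.9297*o + 8.7928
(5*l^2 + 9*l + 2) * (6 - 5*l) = -25*l^3 - 15*l^2 + 44*l + 12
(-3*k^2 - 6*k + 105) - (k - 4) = -3*k^2 - 7*k + 109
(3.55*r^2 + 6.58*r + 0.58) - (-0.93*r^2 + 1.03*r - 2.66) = 4.48*r^2 + 5.55*r + 3.24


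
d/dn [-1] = 0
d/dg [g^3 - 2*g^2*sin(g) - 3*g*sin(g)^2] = -2*g^2*cos(g) + 3*g^2 - 4*g*sin(g) - 3*g*sin(2*g) - 3*sin(g)^2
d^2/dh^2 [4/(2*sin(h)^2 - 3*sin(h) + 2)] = 4*(-16*sin(h)^4 + 18*sin(h)^3 + 31*sin(h)^2 - 42*sin(h) + 10)/(-3*sin(h) - cos(2*h) + 3)^3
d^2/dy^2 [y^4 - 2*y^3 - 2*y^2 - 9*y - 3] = 12*y^2 - 12*y - 4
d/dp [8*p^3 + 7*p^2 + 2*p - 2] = 24*p^2 + 14*p + 2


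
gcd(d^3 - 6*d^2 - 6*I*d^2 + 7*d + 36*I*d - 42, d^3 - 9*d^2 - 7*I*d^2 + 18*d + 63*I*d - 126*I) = d^2 + d*(-6 - 7*I) + 42*I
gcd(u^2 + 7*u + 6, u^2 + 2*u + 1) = u + 1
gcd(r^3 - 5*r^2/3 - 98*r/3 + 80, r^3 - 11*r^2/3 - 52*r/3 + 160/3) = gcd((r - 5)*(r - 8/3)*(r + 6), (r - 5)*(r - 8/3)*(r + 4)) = r^2 - 23*r/3 + 40/3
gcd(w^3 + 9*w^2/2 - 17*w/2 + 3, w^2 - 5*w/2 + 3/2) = w - 1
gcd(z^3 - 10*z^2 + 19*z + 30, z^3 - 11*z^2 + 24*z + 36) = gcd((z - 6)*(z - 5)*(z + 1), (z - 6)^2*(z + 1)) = z^2 - 5*z - 6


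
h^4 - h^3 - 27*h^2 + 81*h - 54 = (h - 3)^2*(h - 1)*(h + 6)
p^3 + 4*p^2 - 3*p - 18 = (p - 2)*(p + 3)^2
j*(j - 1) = j^2 - j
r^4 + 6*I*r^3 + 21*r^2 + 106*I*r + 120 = (r - 4*I)*(r - I)*(r + 5*I)*(r + 6*I)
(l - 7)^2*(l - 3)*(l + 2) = l^4 - 15*l^3 + 57*l^2 + 35*l - 294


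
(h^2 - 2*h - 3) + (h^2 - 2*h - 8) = 2*h^2 - 4*h - 11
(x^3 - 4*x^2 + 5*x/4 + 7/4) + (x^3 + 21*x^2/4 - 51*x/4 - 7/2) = 2*x^3 + 5*x^2/4 - 23*x/2 - 7/4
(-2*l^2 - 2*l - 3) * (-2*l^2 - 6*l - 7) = 4*l^4 + 16*l^3 + 32*l^2 + 32*l + 21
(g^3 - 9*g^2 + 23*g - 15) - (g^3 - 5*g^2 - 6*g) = -4*g^2 + 29*g - 15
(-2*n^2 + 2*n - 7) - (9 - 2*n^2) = 2*n - 16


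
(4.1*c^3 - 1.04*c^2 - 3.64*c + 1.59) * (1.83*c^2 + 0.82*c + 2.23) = 7.503*c^5 + 1.4588*c^4 + 1.629*c^3 - 2.3943*c^2 - 6.8134*c + 3.5457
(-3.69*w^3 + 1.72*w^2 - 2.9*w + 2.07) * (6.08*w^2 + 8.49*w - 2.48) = -22.4352*w^5 - 20.8705*w^4 + 6.122*w^3 - 16.301*w^2 + 24.7663*w - 5.1336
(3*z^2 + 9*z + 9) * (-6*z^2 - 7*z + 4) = -18*z^4 - 75*z^3 - 105*z^2 - 27*z + 36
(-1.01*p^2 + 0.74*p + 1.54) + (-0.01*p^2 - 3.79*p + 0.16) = -1.02*p^2 - 3.05*p + 1.7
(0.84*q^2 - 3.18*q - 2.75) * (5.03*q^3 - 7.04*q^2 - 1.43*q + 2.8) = 4.2252*q^5 - 21.909*q^4 + 7.3535*q^3 + 26.2594*q^2 - 4.9715*q - 7.7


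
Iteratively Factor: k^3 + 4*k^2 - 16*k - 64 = (k + 4)*(k^2 - 16) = (k - 4)*(k + 4)*(k + 4)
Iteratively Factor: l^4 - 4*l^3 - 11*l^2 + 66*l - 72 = (l - 3)*(l^3 - l^2 - 14*l + 24) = (l - 3)^2*(l^2 + 2*l - 8) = (l - 3)^2*(l - 2)*(l + 4)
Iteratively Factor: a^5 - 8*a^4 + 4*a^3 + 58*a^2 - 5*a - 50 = (a + 2)*(a^4 - 10*a^3 + 24*a^2 + 10*a - 25) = (a - 5)*(a + 2)*(a^3 - 5*a^2 - a + 5) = (a - 5)^2*(a + 2)*(a^2 - 1) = (a - 5)^2*(a + 1)*(a + 2)*(a - 1)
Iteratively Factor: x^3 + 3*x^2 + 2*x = (x + 1)*(x^2 + 2*x) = (x + 1)*(x + 2)*(x)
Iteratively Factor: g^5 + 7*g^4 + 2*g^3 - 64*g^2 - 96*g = (g)*(g^4 + 7*g^3 + 2*g^2 - 64*g - 96) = g*(g + 4)*(g^3 + 3*g^2 - 10*g - 24) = g*(g - 3)*(g + 4)*(g^2 + 6*g + 8) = g*(g - 3)*(g + 4)^2*(g + 2)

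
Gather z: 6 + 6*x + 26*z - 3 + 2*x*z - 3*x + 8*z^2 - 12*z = 3*x + 8*z^2 + z*(2*x + 14) + 3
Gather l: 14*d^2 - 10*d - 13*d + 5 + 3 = 14*d^2 - 23*d + 8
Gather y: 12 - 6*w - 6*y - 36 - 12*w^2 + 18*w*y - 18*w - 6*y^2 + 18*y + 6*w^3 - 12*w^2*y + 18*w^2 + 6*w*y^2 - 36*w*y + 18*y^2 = 6*w^3 + 6*w^2 - 24*w + y^2*(6*w + 12) + y*(-12*w^2 - 18*w + 12) - 24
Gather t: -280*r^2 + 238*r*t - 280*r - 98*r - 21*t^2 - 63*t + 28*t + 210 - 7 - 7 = -280*r^2 - 378*r - 21*t^2 + t*(238*r - 35) + 196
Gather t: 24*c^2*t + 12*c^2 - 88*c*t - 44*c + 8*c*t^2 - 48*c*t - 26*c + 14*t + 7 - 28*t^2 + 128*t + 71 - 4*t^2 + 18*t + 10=12*c^2 - 70*c + t^2*(8*c - 32) + t*(24*c^2 - 136*c + 160) + 88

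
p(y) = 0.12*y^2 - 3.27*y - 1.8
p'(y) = 0.24*y - 3.27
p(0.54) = -3.53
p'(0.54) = -3.14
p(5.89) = -16.90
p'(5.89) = -1.86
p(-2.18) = 5.90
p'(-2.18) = -3.79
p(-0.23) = -1.04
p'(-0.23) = -3.33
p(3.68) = -12.21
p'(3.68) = -2.39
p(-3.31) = 10.34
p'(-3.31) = -4.06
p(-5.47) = 19.68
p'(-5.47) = -4.58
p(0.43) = -3.18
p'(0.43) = -3.17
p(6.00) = -17.10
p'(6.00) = -1.83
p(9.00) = -21.51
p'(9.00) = -1.11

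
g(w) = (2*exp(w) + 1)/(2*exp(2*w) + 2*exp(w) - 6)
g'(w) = (2*exp(w) + 1)*(-4*exp(2*w) - 2*exp(w))/(2*exp(2*w) + 2*exp(w) - 6)^2 + 2*exp(w)/(2*exp(2*w) + 2*exp(w) - 6)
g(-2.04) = -0.22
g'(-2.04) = -0.06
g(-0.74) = -0.43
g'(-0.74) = -0.38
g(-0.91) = -0.37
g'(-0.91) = -0.28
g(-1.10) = -0.33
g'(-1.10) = -0.20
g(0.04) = -1.76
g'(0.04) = -7.63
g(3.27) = 0.04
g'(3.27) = -0.04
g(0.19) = -5.20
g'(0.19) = -69.17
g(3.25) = 0.04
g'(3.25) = -0.04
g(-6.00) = -0.17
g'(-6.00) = 0.00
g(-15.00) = -0.17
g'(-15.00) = 0.00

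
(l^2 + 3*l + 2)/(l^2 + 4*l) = (l^2 + 3*l + 2)/(l*(l + 4))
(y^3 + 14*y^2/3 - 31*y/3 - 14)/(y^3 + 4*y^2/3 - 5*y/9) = 3*(3*y^3 + 14*y^2 - 31*y - 42)/(y*(9*y^2 + 12*y - 5))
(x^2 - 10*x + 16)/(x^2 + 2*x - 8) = (x - 8)/(x + 4)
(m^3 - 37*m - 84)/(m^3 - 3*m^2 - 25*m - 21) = (m + 4)/(m + 1)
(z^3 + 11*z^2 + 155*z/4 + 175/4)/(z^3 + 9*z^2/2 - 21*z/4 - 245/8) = 2*(2*z^2 + 15*z + 25)/(4*z^2 + 4*z - 35)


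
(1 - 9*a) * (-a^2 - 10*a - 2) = 9*a^3 + 89*a^2 + 8*a - 2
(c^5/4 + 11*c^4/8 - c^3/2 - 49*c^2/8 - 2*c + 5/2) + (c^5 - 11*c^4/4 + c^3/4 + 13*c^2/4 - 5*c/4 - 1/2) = 5*c^5/4 - 11*c^4/8 - c^3/4 - 23*c^2/8 - 13*c/4 + 2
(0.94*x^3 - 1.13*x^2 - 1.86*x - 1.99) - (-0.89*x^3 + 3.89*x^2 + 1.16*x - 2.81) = 1.83*x^3 - 5.02*x^2 - 3.02*x + 0.82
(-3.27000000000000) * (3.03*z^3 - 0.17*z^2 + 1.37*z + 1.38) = -9.9081*z^3 + 0.5559*z^2 - 4.4799*z - 4.5126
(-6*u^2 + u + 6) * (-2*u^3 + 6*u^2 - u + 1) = 12*u^5 - 38*u^4 + 29*u^2 - 5*u + 6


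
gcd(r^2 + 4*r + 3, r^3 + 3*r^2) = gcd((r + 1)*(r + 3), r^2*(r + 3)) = r + 3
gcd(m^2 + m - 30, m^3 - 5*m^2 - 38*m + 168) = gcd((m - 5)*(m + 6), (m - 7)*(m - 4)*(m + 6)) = m + 6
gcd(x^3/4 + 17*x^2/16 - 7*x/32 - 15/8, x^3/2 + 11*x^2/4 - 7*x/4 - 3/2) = 1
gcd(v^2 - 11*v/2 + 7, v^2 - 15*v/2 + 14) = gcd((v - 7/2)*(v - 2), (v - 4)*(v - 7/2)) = v - 7/2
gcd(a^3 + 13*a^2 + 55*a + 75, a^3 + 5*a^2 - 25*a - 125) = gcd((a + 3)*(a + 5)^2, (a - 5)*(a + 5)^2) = a^2 + 10*a + 25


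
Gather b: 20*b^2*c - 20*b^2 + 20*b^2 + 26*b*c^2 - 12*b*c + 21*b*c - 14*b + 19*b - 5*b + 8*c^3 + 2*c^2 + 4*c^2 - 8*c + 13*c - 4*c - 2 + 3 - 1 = 20*b^2*c + b*(26*c^2 + 9*c) + 8*c^3 + 6*c^2 + c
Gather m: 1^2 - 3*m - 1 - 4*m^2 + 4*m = -4*m^2 + m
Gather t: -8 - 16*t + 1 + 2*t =-14*t - 7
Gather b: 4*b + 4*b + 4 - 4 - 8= 8*b - 8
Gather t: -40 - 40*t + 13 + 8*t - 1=-32*t - 28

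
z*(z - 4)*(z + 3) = z^3 - z^2 - 12*z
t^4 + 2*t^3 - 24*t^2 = t^2*(t - 4)*(t + 6)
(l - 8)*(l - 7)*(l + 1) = l^3 - 14*l^2 + 41*l + 56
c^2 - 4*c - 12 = (c - 6)*(c + 2)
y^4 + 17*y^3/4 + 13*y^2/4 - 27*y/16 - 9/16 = (y - 1/2)*(y + 1/4)*(y + 3/2)*(y + 3)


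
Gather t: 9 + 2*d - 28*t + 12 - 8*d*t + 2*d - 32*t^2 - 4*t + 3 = 4*d - 32*t^2 + t*(-8*d - 32) + 24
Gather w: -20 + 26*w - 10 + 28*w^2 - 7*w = 28*w^2 + 19*w - 30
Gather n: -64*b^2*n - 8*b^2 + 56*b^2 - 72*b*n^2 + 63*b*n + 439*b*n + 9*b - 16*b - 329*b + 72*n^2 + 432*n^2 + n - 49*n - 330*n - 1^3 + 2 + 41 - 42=48*b^2 - 336*b + n^2*(504 - 72*b) + n*(-64*b^2 + 502*b - 378)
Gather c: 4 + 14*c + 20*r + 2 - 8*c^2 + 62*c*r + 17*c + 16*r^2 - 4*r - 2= -8*c^2 + c*(62*r + 31) + 16*r^2 + 16*r + 4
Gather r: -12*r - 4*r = -16*r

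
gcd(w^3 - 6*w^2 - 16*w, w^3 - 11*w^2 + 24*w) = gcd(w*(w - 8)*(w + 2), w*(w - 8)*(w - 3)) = w^2 - 8*w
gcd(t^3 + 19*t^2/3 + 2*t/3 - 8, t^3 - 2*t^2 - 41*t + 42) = t^2 + 5*t - 6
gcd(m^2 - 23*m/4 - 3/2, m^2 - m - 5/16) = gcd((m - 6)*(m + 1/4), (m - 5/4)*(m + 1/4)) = m + 1/4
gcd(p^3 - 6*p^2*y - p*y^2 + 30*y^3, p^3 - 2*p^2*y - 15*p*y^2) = -p + 5*y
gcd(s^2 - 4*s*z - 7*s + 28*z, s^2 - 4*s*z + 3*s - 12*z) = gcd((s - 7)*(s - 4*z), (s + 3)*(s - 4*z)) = -s + 4*z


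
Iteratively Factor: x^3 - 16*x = (x + 4)*(x^2 - 4*x) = (x - 4)*(x + 4)*(x)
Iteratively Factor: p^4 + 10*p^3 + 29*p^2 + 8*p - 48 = (p + 4)*(p^3 + 6*p^2 + 5*p - 12) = (p + 3)*(p + 4)*(p^2 + 3*p - 4) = (p + 3)*(p + 4)^2*(p - 1)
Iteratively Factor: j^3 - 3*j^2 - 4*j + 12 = (j + 2)*(j^2 - 5*j + 6) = (j - 2)*(j + 2)*(j - 3)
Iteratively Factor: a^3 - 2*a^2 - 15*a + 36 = (a - 3)*(a^2 + a - 12) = (a - 3)*(a + 4)*(a - 3)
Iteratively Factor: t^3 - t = (t - 1)*(t^2 + t) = t*(t - 1)*(t + 1)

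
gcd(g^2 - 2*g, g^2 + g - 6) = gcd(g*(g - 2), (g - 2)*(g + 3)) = g - 2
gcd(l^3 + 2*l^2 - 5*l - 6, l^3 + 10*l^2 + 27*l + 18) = l^2 + 4*l + 3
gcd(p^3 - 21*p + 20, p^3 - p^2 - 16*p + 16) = p^2 - 5*p + 4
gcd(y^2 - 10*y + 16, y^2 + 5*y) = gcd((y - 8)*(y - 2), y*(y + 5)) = 1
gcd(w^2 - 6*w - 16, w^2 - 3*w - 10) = w + 2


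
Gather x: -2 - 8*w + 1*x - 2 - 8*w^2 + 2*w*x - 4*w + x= -8*w^2 - 12*w + x*(2*w + 2) - 4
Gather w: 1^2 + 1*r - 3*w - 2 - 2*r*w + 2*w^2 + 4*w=r + 2*w^2 + w*(1 - 2*r) - 1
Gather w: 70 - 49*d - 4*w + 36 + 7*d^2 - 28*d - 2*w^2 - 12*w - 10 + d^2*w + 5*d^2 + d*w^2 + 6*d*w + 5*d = 12*d^2 - 72*d + w^2*(d - 2) + w*(d^2 + 6*d - 16) + 96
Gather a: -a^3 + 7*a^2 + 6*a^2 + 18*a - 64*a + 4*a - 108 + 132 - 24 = -a^3 + 13*a^2 - 42*a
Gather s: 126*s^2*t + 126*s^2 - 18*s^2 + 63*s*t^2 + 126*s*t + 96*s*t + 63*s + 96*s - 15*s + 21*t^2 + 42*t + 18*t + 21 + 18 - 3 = s^2*(126*t + 108) + s*(63*t^2 + 222*t + 144) + 21*t^2 + 60*t + 36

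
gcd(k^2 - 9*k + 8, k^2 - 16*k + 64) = k - 8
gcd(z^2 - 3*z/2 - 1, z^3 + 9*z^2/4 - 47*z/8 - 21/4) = z - 2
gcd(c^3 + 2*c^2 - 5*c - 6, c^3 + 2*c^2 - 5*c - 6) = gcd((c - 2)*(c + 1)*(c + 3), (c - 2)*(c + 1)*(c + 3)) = c^3 + 2*c^2 - 5*c - 6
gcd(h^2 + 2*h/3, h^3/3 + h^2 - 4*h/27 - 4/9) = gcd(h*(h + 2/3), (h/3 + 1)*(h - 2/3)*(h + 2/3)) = h + 2/3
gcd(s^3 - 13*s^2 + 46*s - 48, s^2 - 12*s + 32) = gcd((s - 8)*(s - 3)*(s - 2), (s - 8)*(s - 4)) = s - 8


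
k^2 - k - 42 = (k - 7)*(k + 6)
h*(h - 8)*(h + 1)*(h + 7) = h^4 - 57*h^2 - 56*h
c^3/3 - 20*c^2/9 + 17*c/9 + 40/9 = (c/3 + 1/3)*(c - 5)*(c - 8/3)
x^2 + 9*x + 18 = (x + 3)*(x + 6)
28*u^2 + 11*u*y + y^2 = (4*u + y)*(7*u + y)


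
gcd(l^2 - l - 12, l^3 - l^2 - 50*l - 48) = 1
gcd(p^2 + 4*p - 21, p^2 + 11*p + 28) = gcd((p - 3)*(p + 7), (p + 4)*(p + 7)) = p + 7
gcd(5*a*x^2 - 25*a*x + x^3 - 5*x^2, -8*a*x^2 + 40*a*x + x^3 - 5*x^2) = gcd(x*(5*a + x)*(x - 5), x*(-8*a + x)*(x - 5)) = x^2 - 5*x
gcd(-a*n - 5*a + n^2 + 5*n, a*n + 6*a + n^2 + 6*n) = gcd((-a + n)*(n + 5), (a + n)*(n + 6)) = 1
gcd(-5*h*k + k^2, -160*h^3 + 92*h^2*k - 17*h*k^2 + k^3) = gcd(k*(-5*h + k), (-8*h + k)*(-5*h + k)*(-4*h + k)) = 5*h - k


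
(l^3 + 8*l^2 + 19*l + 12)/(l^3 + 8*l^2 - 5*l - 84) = (l^2 + 4*l + 3)/(l^2 + 4*l - 21)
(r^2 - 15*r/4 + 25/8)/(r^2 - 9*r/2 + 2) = (8*r^2 - 30*r + 25)/(4*(2*r^2 - 9*r + 4))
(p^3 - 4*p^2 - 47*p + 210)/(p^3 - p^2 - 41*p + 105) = (p - 6)/(p - 3)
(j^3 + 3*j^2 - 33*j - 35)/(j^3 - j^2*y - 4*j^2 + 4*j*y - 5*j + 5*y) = (-j - 7)/(-j + y)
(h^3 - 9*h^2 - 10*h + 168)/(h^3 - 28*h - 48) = (h - 7)/(h + 2)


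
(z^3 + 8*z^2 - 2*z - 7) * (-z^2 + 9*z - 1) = -z^5 + z^4 + 73*z^3 - 19*z^2 - 61*z + 7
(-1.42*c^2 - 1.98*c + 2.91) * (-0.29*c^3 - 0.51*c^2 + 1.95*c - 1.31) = 0.4118*c^5 + 1.2984*c^4 - 2.6031*c^3 - 3.4849*c^2 + 8.2683*c - 3.8121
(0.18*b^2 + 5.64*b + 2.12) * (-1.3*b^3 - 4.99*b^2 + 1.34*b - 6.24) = -0.234*b^5 - 8.2302*b^4 - 30.6584*b^3 - 4.1444*b^2 - 32.3528*b - 13.2288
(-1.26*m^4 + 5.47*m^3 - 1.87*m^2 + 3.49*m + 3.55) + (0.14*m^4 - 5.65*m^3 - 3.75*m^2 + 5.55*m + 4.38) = -1.12*m^4 - 0.180000000000001*m^3 - 5.62*m^2 + 9.04*m + 7.93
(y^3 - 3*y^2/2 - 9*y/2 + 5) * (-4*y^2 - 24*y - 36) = -4*y^5 - 18*y^4 + 18*y^3 + 142*y^2 + 42*y - 180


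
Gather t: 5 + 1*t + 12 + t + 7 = 2*t + 24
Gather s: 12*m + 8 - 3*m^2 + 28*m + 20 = -3*m^2 + 40*m + 28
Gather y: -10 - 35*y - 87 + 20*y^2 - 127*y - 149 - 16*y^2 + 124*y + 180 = 4*y^2 - 38*y - 66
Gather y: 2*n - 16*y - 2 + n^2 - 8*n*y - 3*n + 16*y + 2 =n^2 - 8*n*y - n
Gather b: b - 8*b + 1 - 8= -7*b - 7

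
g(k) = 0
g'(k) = 0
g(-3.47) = 0.00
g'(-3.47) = 0.00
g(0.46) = 0.00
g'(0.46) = 0.00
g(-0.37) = 0.00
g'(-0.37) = 0.00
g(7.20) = 0.00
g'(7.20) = 0.00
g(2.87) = 0.00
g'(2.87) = 0.00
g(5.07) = 0.00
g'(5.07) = 0.00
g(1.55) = 0.00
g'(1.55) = 0.00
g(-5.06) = 0.00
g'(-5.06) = 0.00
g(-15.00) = 0.00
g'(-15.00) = 0.00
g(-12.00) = 0.00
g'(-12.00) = 0.00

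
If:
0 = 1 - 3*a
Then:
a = 1/3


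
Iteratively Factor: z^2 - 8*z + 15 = (z - 5)*(z - 3)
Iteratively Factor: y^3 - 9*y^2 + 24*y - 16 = (y - 4)*(y^2 - 5*y + 4) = (y - 4)^2*(y - 1)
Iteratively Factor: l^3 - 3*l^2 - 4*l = (l + 1)*(l^2 - 4*l) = l*(l + 1)*(l - 4)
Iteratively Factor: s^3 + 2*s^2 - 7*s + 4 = (s - 1)*(s^2 + 3*s - 4) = (s - 1)*(s + 4)*(s - 1)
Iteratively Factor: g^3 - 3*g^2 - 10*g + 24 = (g - 2)*(g^2 - g - 12) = (g - 2)*(g + 3)*(g - 4)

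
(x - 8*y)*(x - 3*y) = x^2 - 11*x*y + 24*y^2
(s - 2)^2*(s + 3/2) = s^3 - 5*s^2/2 - 2*s + 6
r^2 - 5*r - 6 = (r - 6)*(r + 1)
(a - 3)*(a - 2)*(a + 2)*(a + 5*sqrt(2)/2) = a^4 - 3*a^3 + 5*sqrt(2)*a^3/2 - 15*sqrt(2)*a^2/2 - 4*a^2 - 10*sqrt(2)*a + 12*a + 30*sqrt(2)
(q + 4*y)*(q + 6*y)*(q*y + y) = q^3*y + 10*q^2*y^2 + q^2*y + 24*q*y^3 + 10*q*y^2 + 24*y^3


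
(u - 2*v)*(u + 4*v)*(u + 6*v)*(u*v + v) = u^4*v + 8*u^3*v^2 + u^3*v + 4*u^2*v^3 + 8*u^2*v^2 - 48*u*v^4 + 4*u*v^3 - 48*v^4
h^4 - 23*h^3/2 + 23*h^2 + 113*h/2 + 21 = (h - 7)*(h - 6)*(h + 1/2)*(h + 1)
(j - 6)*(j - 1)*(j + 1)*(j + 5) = j^4 - j^3 - 31*j^2 + j + 30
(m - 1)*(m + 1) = m^2 - 1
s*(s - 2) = s^2 - 2*s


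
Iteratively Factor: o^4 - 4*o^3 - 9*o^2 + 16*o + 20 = (o - 5)*(o^3 + o^2 - 4*o - 4) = (o - 5)*(o + 1)*(o^2 - 4) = (o - 5)*(o - 2)*(o + 1)*(o + 2)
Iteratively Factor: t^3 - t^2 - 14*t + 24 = (t - 3)*(t^2 + 2*t - 8) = (t - 3)*(t - 2)*(t + 4)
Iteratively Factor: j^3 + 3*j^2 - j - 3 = (j - 1)*(j^2 + 4*j + 3) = (j - 1)*(j + 3)*(j + 1)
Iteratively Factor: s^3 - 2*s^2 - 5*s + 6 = (s + 2)*(s^2 - 4*s + 3) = (s - 3)*(s + 2)*(s - 1)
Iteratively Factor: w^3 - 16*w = (w - 4)*(w^2 + 4*w) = (w - 4)*(w + 4)*(w)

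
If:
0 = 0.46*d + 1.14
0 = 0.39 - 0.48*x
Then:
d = -2.48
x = 0.81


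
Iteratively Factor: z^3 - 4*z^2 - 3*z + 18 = (z - 3)*(z^2 - z - 6) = (z - 3)^2*(z + 2)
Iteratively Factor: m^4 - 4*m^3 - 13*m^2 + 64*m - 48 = (m - 3)*(m^3 - m^2 - 16*m + 16) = (m - 3)*(m - 1)*(m^2 - 16) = (m - 4)*(m - 3)*(m - 1)*(m + 4)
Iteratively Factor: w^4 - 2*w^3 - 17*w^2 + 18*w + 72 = (w - 4)*(w^3 + 2*w^2 - 9*w - 18) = (w - 4)*(w + 2)*(w^2 - 9) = (w - 4)*(w - 3)*(w + 2)*(w + 3)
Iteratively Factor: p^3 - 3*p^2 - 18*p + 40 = (p - 5)*(p^2 + 2*p - 8) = (p - 5)*(p + 4)*(p - 2)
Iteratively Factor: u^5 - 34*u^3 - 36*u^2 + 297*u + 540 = (u + 3)*(u^4 - 3*u^3 - 25*u^2 + 39*u + 180) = (u - 4)*(u + 3)*(u^3 + u^2 - 21*u - 45) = (u - 4)*(u + 3)^2*(u^2 - 2*u - 15) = (u - 4)*(u + 3)^3*(u - 5)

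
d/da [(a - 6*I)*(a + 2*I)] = 2*a - 4*I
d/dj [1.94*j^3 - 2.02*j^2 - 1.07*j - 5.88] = 5.82*j^2 - 4.04*j - 1.07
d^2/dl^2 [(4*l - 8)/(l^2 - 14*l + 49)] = 8*(l + 8)/(l^4 - 28*l^3 + 294*l^2 - 1372*l + 2401)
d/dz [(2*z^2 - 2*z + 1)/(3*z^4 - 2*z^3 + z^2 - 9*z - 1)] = (-12*z^5 + 22*z^4 - 20*z^3 - 10*z^2 - 6*z + 11)/(9*z^8 - 12*z^7 + 10*z^6 - 58*z^5 + 31*z^4 - 14*z^3 + 79*z^2 + 18*z + 1)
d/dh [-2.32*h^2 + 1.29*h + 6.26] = 1.29 - 4.64*h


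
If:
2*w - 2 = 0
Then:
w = 1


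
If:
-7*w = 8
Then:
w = -8/7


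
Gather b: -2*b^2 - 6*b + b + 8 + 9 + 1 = -2*b^2 - 5*b + 18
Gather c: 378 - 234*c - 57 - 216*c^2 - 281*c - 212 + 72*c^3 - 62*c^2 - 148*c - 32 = 72*c^3 - 278*c^2 - 663*c + 77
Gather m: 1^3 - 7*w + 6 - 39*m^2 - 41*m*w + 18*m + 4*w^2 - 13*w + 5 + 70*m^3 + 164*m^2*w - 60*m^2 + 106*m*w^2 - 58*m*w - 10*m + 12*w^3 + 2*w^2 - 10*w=70*m^3 + m^2*(164*w - 99) + m*(106*w^2 - 99*w + 8) + 12*w^3 + 6*w^2 - 30*w + 12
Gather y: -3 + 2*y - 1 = 2*y - 4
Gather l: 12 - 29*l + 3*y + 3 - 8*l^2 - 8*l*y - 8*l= -8*l^2 + l*(-8*y - 37) + 3*y + 15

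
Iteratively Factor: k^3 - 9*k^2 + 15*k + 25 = (k - 5)*(k^2 - 4*k - 5) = (k - 5)^2*(k + 1)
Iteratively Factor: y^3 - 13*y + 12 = (y + 4)*(y^2 - 4*y + 3) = (y - 3)*(y + 4)*(y - 1)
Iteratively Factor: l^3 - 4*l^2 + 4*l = (l)*(l^2 - 4*l + 4) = l*(l - 2)*(l - 2)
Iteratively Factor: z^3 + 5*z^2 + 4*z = (z + 1)*(z^2 + 4*z) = z*(z + 1)*(z + 4)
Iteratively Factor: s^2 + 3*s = (s)*(s + 3)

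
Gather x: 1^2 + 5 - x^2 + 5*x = -x^2 + 5*x + 6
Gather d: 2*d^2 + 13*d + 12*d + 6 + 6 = 2*d^2 + 25*d + 12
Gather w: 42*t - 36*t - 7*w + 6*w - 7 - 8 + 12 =6*t - w - 3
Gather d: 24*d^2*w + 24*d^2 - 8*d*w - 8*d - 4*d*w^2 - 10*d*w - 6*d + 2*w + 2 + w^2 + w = d^2*(24*w + 24) + d*(-4*w^2 - 18*w - 14) + w^2 + 3*w + 2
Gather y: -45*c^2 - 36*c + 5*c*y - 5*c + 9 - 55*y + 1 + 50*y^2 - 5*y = -45*c^2 - 41*c + 50*y^2 + y*(5*c - 60) + 10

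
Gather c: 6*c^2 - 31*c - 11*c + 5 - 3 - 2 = 6*c^2 - 42*c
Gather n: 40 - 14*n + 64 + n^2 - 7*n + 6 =n^2 - 21*n + 110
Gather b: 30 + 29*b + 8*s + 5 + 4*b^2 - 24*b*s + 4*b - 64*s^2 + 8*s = 4*b^2 + b*(33 - 24*s) - 64*s^2 + 16*s + 35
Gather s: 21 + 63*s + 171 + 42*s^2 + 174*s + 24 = 42*s^2 + 237*s + 216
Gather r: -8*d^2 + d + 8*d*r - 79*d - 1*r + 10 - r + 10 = -8*d^2 - 78*d + r*(8*d - 2) + 20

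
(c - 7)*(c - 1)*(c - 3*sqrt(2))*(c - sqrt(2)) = c^4 - 8*c^3 - 4*sqrt(2)*c^3 + 13*c^2 + 32*sqrt(2)*c^2 - 48*c - 28*sqrt(2)*c + 42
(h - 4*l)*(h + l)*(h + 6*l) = h^3 + 3*h^2*l - 22*h*l^2 - 24*l^3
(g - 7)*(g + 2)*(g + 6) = g^3 + g^2 - 44*g - 84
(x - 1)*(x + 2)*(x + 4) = x^3 + 5*x^2 + 2*x - 8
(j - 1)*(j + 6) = j^2 + 5*j - 6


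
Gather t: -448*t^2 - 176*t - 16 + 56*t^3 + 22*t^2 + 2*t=56*t^3 - 426*t^2 - 174*t - 16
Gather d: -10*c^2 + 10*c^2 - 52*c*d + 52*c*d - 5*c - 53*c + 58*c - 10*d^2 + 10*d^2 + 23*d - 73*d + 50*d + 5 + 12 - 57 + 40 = 0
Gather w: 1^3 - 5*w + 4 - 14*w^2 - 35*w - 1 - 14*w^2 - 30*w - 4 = -28*w^2 - 70*w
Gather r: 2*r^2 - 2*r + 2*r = 2*r^2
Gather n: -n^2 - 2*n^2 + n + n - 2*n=-3*n^2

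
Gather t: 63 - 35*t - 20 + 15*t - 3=40 - 20*t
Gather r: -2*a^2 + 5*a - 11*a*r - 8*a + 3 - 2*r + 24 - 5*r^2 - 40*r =-2*a^2 - 3*a - 5*r^2 + r*(-11*a - 42) + 27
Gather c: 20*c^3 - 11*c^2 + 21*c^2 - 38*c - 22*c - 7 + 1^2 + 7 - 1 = 20*c^3 + 10*c^2 - 60*c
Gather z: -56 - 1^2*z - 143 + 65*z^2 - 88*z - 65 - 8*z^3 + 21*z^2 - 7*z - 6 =-8*z^3 + 86*z^2 - 96*z - 270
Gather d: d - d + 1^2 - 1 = 0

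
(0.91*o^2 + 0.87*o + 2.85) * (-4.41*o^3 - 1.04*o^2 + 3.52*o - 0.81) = -4.0131*o^5 - 4.7831*o^4 - 10.2701*o^3 - 0.638700000000001*o^2 + 9.3273*o - 2.3085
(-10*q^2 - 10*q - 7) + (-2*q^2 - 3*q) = -12*q^2 - 13*q - 7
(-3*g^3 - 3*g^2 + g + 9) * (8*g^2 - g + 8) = -24*g^5 - 21*g^4 - 13*g^3 + 47*g^2 - g + 72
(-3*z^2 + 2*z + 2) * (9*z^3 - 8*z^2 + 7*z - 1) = -27*z^5 + 42*z^4 - 19*z^3 + z^2 + 12*z - 2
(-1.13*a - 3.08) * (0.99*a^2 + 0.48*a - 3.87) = -1.1187*a^3 - 3.5916*a^2 + 2.8947*a + 11.9196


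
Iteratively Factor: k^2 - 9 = (k + 3)*(k - 3)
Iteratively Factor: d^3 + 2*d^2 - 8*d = (d)*(d^2 + 2*d - 8) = d*(d - 2)*(d + 4)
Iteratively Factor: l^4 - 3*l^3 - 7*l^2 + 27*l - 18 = (l - 1)*(l^3 - 2*l^2 - 9*l + 18) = (l - 2)*(l - 1)*(l^2 - 9) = (l - 3)*(l - 2)*(l - 1)*(l + 3)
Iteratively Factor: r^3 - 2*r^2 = (r)*(r^2 - 2*r) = r^2*(r - 2)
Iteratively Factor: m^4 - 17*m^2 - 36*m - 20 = (m + 2)*(m^3 - 2*m^2 - 13*m - 10) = (m + 2)^2*(m^2 - 4*m - 5) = (m + 1)*(m + 2)^2*(m - 5)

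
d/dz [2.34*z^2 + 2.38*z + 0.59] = 4.68*z + 2.38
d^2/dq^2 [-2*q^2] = -4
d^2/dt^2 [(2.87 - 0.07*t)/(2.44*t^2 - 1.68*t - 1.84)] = ((0.07*t - 2.87)*(4.88*t - 1.68)*(9.76*t - 3.36) + (1.0248*t - 14.2408)*(-2.44*t^2 + 1.68*t + 1.84))/(-2.44*t^2 + 1.68*t + 1.84)^3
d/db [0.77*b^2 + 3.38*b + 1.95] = 1.54*b + 3.38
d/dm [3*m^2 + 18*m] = 6*m + 18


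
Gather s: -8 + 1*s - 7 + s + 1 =2*s - 14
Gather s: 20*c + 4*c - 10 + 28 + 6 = 24*c + 24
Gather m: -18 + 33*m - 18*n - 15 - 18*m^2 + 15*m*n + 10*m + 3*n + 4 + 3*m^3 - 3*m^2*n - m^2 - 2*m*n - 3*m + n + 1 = 3*m^3 + m^2*(-3*n - 19) + m*(13*n + 40) - 14*n - 28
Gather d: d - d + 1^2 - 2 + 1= 0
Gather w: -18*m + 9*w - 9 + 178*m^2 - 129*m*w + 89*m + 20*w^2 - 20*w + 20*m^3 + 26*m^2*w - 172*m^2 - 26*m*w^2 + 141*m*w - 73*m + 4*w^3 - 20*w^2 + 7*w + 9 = 20*m^3 + 6*m^2 - 26*m*w^2 - 2*m + 4*w^3 + w*(26*m^2 + 12*m - 4)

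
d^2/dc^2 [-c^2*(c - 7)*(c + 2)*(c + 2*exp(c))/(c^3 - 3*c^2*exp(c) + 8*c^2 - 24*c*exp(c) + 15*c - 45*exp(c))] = -(2*c^2*(c - 7)*(c + 2)*(c + 2*exp(c))*(3*c^2*exp(c) - 3*c^2 + 30*c*exp(c) - 16*c + 69*exp(c) - 15)^2 + c*(c*(c - 7)*(c + 2)*(c + 2*exp(c))*(3*c^2*exp(c) + 36*c*exp(c) - 6*c + 99*exp(c) - 16) + 2*c*(c - 7)*(c + 2)*(2*exp(c) + 1)*(3*c^2*exp(c) - 3*c^2 + 30*c*exp(c) - 16*c + 69*exp(c) - 15) + 2*c*(c - 7)*(c + 2*exp(c))*(3*c^2*exp(c) - 3*c^2 + 30*c*exp(c) - 16*c + 69*exp(c) - 15) + 2*c*(c + 2)*(c + 2*exp(c))*(3*c^2*exp(c) - 3*c^2 + 30*c*exp(c) - 16*c + 69*exp(c) - 15) + 4*(c - 7)*(c + 2)*(c + 2*exp(c))*(3*c^2*exp(c) - 3*c^2 + 30*c*exp(c) - 16*c + 69*exp(c) - 15))*(c^3 - 3*c^2*exp(c) + 8*c^2 - 24*c*exp(c) + 15*c - 45*exp(c)) + 2*(c^3 - 3*c^2*exp(c) + 8*c^2 - 24*c*exp(c) + 15*c - 45*exp(c))^2*(c^2*(c - 7)*(c + 2)*exp(c) + c^2*(c - 7)*(2*exp(c) + 1) + c^2*(c + 2)*(2*exp(c) + 1) + c^2*(c + 2*exp(c)) + 2*c*(c - 7)*(c + 2)*(2*exp(c) + 1) + 2*c*(c - 7)*(c + 2*exp(c)) + 2*c*(c + 2)*(c + 2*exp(c)) + (c - 7)*(c + 2)*(c + 2*exp(c))))/(c^3 - 3*c^2*exp(c) + 8*c^2 - 24*c*exp(c) + 15*c - 45*exp(c))^3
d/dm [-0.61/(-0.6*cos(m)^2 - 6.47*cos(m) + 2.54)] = (0.732*cos(m) + 3.9467)*sin(m)/(0.6*cos(m)^2 + 6.47*cos(m) - 2.54)^2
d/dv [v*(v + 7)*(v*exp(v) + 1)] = v^3*exp(v) + 10*v^2*exp(v) + 14*v*exp(v) + 2*v + 7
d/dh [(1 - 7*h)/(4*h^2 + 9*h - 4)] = (28*h^2 - 8*h + 19)/(16*h^4 + 72*h^3 + 49*h^2 - 72*h + 16)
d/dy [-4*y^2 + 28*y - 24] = 28 - 8*y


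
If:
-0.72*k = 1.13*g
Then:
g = -0.63716814159292*k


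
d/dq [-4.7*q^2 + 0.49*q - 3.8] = 0.49 - 9.4*q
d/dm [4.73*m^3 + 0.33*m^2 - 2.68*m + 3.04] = 14.19*m^2 + 0.66*m - 2.68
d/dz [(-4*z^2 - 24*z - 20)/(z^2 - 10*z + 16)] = 8*(8*z^2 - 11*z - 73)/(z^4 - 20*z^3 + 132*z^2 - 320*z + 256)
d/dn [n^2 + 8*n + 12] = 2*n + 8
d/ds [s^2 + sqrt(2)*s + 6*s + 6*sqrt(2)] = 2*s + sqrt(2) + 6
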